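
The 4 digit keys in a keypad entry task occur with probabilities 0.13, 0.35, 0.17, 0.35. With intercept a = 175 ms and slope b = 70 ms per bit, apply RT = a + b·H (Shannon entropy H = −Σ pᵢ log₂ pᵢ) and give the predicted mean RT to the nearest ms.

Entropy contributions −pᵢ log₂ pᵢ: 0.3826, 0.5301, 0.4346, 0.5301; sum H = 1.8774 bits.
RT = a + bH = 175 + 70·1.8774 = 306.42 ms.

306 ms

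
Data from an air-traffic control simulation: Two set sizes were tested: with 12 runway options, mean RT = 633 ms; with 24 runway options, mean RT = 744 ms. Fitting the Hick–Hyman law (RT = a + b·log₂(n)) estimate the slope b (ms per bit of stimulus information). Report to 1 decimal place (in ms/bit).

The slope on a log₂ axis is (744 − 633) / (4.5850 − 3.5850) = 111.000 ms/bit.

111.0 ms/bit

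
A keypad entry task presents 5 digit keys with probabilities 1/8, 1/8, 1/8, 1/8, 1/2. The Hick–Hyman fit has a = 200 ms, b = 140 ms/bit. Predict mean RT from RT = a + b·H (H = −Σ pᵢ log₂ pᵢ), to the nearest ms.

480 ms

H = −Σ pᵢ log₂ pᵢ = 0.125·3 + 0.125·3 + 0.125·3 + 0.125·3 + 0.5·1 = 2.000 bits.
RT = 200 + 140 × 2.000 = 480.00 ms.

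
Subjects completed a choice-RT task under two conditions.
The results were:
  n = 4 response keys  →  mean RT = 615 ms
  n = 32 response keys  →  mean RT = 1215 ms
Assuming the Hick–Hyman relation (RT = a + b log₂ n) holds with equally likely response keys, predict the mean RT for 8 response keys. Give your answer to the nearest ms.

Fit slope and intercept:
  b = (1215 − 615) / (log₂ 32 − log₂ 4) = 600 / (5 − 2) = 200 ms/bit
  a = 615 − 200 × 2 = 215 ms
Then RT(8) = 215 + 200 × log₂ 8 = 215 + 200 × 3 ≈ 815.000 ms.

815 ms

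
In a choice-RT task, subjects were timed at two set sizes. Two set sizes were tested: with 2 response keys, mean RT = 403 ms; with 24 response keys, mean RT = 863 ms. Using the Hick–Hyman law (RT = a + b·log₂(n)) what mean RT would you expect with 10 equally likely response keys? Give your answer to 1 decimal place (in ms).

With log₂ n on the abscissa the relation is linear; from the two conditions:
  b = (863 − 403) / (log₂ 24 − log₂ 2) = 460 / (4.5850 − 1) = 128.314 ms/bit
  a = 403 − 128.314 × 1 = 274.686 ms
Then RT(10) = 274.686 + 128.314 × log₂ 10 = 274.686 + 128.314 × 3.3219 ≈ 700.935 ms.

700.9 ms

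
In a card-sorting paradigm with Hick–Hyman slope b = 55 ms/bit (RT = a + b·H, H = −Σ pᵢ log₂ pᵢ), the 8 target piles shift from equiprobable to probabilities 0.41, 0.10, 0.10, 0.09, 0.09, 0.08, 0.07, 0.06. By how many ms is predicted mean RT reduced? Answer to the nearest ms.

21 ms

Equiprobable entropy H₀ = log₂ 8 = 3.0000 bits.
Skewed entropy H = −Σ pᵢ log₂ pᵢ = 2.6207 bits.
ΔRT = b·(H₀ − H) = 55 × 0.3793 = 20.86 ms.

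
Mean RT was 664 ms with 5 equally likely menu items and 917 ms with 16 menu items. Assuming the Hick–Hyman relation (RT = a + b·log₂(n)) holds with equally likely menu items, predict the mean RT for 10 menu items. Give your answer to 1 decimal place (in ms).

Solve the two-equation system in a and b:
  b = (917 − 664) / (log₂ 16 − log₂ 5) = 253 / (4 − 2.3219) = 150.768 ms/bit
  a = 664 − 150.768 × 2.3219 = 313.927 ms
Then RT(10) = 313.927 + 150.768 × log₂ 10 = 313.927 + 150.768 × 3.3219 ≈ 814.768 ms.

814.8 ms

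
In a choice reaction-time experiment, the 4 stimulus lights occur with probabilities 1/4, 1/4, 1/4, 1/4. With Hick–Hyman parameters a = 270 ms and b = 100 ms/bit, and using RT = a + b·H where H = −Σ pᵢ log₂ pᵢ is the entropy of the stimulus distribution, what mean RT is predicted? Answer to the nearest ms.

Each term −pᵢ log₂ pᵢ: 0.25·2 + 0.25·2 + 0.25·2 + 0.25·2; summed, H = 2.000 bits.
Mean RT = a + bH = 270 + 100·2.000 = 470.00 ms.

470 ms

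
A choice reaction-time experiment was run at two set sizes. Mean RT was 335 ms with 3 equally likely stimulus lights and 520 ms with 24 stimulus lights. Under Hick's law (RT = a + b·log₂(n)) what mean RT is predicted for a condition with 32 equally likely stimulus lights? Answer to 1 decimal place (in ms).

Fit slope and intercept:
  b = (520 − 335) / (log₂ 24 − log₂ 3) = 185 / (4.5850 − 1.5850) = 61.667 ms/bit
  a = 335 − 61.667 × 1.5850 = 237.261 ms
Then RT(32) = 237.261 + 61.667 × log₂ 32 = 237.261 + 61.667 × 5 ≈ 545.594 ms.

545.6 ms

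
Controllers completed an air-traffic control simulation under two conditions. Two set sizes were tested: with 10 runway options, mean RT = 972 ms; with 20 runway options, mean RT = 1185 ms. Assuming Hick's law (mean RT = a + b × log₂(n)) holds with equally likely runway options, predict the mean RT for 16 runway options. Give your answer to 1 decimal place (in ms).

RT is linear in log₂ n, so two points fix the line:
  b = (1185 − 972) / (log₂ 20 − log₂ 10) = 213 / (4.3219 − 3.3219) = 213.000 ms/bit
  a = 972 − 213.000 × 3.3219 = 264.429 ms
Then RT(16) = 264.429 + 213.000 × log₂ 16 = 264.429 + 213.000 × 4 ≈ 1116.429 ms.

1116.4 ms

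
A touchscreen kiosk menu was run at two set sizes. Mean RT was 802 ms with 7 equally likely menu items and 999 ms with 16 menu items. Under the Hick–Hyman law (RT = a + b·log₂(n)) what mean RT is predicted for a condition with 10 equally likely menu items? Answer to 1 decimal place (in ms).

887.0 ms

Solve the two-equation system in a and b:
  b = (999 − 802) / (log₂ 16 − log₂ 7) = 197 / (4 − 2.8074) = 165.179 ms/bit
  a = 802 − 165.179 × 2.8074 = 338.284 ms
Then RT(10) = 338.284 + 165.179 × log₂ 10 = 338.284 + 165.179 × 3.3219 ≈ 886.997 ms.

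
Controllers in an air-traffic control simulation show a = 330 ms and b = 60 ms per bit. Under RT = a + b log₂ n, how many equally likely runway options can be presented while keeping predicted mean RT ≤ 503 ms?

Set 330 + 60·log₂ n ≤ 503 → log₂ n ≤ (503 − 330)/60 = 2.8833.
So n ≤ 2^2.8833 = 7.379; the largest integer n is 7.

7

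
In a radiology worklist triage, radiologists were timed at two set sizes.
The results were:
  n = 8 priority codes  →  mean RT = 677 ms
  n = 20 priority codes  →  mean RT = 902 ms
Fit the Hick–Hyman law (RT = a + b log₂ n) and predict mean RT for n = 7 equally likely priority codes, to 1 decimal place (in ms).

644.2 ms

Solve the two-equation system in a and b:
  b = (902 − 677) / (log₂ 20 − log₂ 8) = 225 / (4.3219 − 3) = 170.206 ms/bit
  a = 677 − 170.206 × 3 = 166.382 ms
Then RT(7) = 166.382 + 170.206 × log₂ 7 = 166.382 + 170.206 × 2.8074 ≈ 644.211 ms.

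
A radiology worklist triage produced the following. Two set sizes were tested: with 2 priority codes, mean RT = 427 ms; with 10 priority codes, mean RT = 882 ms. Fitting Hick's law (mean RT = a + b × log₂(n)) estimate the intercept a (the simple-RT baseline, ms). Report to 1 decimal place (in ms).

231.0 ms

Slope: b = (882 − 427) / (log₂ 10 − log₂ 2) = 455/2.3219 = 195.958 ms/bit.
Intercept: a = 427 − 195.958·log₂(2) = 231.042 ms.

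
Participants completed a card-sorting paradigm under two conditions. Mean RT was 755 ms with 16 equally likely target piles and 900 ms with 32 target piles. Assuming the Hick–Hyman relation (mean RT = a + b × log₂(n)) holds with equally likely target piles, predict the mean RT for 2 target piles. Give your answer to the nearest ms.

320 ms

Solve the two-equation system in a and b:
  b = (900 − 755) / (log₂ 32 − log₂ 16) = 145 / (5 − 4) = 145 ms/bit
  a = 755 − 145 × 4 = 175 ms
Then RT(2) = 175 + 145 × log₂ 2 = 175 + 145 × 1 ≈ 320.000 ms.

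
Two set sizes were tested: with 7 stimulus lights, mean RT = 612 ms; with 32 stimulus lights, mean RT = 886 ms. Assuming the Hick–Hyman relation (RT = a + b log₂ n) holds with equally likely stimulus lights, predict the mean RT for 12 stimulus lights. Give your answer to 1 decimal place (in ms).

709.2 ms

With log₂ n on the abscissa the relation is linear; from the two conditions:
  b = (886 − 612) / (log₂ 32 − log₂ 7) = 274 / (5 − 2.8074) = 124.963 ms/bit
  a = 612 − 124.963 × 2.8074 = 261.184 ms
Then RT(12) = 261.184 + 124.963 × log₂ 12 = 261.184 + 124.963 × 3.5850 ≈ 709.172 ms.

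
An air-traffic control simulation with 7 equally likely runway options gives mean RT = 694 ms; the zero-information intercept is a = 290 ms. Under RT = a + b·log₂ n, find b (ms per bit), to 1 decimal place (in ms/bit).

log₂(7) = 2.8074 bits.
b = (RT − a)/log₂ n = (694 − 290) / 2.8074 = 143.908 ms/bit.

143.9 ms/bit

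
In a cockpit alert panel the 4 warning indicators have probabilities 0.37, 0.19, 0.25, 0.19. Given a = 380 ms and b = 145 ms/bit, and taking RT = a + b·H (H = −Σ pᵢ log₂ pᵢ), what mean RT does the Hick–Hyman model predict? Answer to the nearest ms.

661 ms

H = 0.37·log₂(1/0.37) + 0.19·log₂(1/0.19) + 0.25·log₂(1/0.25) + 0.19·log₂(1/0.19) = 1.9412 bits.
RT = 380 + 145 × 1.9412 = 661.47 ms.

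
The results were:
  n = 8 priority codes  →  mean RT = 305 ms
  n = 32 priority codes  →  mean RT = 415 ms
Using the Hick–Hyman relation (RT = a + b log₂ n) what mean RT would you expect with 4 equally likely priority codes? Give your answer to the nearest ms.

250 ms

Solve the two-equation system in a and b:
  b = (415 − 305) / (log₂ 32 − log₂ 8) = 110 / (5 − 3) = 55 ms/bit
  a = 305 − 55 × 3 = 140 ms
Then RT(4) = 140 + 55 × log₂ 4 = 140 + 55 × 2 ≈ 250.000 ms.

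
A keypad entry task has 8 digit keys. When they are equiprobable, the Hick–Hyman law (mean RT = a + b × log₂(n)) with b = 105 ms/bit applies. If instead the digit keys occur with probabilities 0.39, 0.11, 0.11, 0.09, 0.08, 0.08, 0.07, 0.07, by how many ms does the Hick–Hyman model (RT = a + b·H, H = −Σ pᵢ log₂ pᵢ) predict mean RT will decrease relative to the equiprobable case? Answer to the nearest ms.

35 ms

Equiprobable entropy H₀ = log₂ 8 = 3.0000 bits.
Skewed entropy H = −Σ pᵢ log₂ pᵢ = 2.6632 bits.
ΔRT = b·(H₀ − H) = 105 × 0.3368 = 35.37 ms.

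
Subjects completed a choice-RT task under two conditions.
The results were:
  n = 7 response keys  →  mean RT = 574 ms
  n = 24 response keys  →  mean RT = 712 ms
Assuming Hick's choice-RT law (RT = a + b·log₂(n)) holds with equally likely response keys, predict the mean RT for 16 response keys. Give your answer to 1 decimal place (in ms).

666.6 ms

Solve the two-equation system in a and b:
  b = (712 − 574) / (log₂ 24 − log₂ 7) = 138 / (4.5850 − 2.8074) = 77.632 ms/bit
  a = 574 − 77.632 × 2.8074 = 356.058 ms
Then RT(16) = 356.058 + 77.632 × log₂ 16 = 356.058 + 77.632 × 4 ≈ 666.588 ms.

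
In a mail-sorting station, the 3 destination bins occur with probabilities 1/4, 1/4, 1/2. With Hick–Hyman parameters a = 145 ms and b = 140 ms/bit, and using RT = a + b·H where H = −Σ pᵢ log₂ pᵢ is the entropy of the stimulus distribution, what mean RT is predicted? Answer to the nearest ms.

H = −Σ pᵢ log₂ pᵢ = 0.25·2 + 0.25·2 + 0.5·1 = 1.500 bits.
RT = 145 + 140 × 1.500 = 355.00 ms.

355 ms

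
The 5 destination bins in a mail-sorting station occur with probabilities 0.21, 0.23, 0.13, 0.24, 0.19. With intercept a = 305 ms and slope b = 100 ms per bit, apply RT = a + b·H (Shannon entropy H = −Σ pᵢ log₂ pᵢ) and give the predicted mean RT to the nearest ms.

H = 0.21·log₂(1/0.21) + 0.23·log₂(1/0.23) + 0.13·log₂(1/0.13) + 0.24·log₂(1/0.24) + 0.19·log₂(1/0.19) = 2.2925 bits.
RT = 305 + 100 × 2.2925 = 534.25 ms.

534 ms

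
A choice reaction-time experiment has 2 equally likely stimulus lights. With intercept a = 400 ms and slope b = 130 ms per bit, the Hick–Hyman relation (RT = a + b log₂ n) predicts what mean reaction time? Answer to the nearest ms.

530 ms

log₂(2) = 1 bits, so RT = 400 + 130 × 1 ≈ 530.000 ms.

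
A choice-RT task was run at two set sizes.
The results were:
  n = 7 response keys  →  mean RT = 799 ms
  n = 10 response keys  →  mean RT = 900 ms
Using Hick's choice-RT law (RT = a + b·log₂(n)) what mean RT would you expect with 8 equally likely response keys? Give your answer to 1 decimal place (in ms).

836.8 ms

Fit slope and intercept:
  b = (900 − 799) / (log₂ 10 − log₂ 7) = 101 / (3.3219 − 2.8074) = 196.279 ms/bit
  a = 799 − 196.279 × 2.8074 = 247.975 ms
Then RT(8) = 247.975 + 196.279 × log₂ 8 = 247.975 + 196.279 × 3 ≈ 836.812 ms.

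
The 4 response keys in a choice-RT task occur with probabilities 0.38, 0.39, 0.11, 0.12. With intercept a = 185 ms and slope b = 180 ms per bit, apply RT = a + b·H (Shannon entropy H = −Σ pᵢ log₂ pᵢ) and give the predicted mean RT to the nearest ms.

505 ms

Entropy contributions −pᵢ log₂ pᵢ: 0.5305, 0.5298, 0.3503, 0.3671; sum H = 1.7776 bits.
RT = a + bH = 185 + 180·1.7776 = 504.97 ms.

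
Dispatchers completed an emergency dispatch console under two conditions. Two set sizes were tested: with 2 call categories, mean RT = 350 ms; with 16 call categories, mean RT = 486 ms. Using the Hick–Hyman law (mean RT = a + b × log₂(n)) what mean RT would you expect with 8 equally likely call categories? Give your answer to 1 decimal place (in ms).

RT is linear in log₂ n, so two points fix the line:
  b = (486 − 350) / (log₂ 16 − log₂ 2) = 136 / (4 − 1) = 45.333 ms/bit
  a = 350 − 45.333 × 1 = 304.667 ms
Then RT(8) = 304.667 + 45.333 × log₂ 8 = 304.667 + 45.333 × 3 ≈ 440.667 ms.

440.7 ms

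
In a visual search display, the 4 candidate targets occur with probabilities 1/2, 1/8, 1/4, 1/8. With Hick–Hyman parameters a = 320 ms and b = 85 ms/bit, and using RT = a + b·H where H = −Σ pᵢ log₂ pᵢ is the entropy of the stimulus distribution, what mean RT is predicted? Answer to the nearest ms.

469 ms

H = −Σ pᵢ log₂ pᵢ = 0.5·1 + 0.125·3 + 0.25·2 + 0.125·3 = 1.750 bits.
RT = 320 + 85 × 1.750 = 468.75 ms.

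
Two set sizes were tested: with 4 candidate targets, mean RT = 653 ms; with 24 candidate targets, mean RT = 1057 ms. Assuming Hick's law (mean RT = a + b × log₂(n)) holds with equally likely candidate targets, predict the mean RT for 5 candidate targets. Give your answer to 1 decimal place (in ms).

RT is linear in log₂ n, so two points fix the line:
  b = (1057 − 653) / (log₂ 24 − log₂ 4) = 404 / (4.5850 − 2) = 156.289 ms/bit
  a = 653 − 156.289 × 2 = 340.423 ms
Then RT(5) = 340.423 + 156.289 × log₂ 5 = 340.423 + 156.289 × 2.3219 ≈ 703.314 ms.

703.3 ms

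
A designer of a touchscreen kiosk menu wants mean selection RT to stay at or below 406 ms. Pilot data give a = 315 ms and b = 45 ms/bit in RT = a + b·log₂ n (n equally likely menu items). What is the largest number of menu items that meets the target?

45·log₂ n ≤ 406 − 315 = 91, giving log₂ n ≤ 2.0222 and n ≤ 4.062. The largest whole number is 4.

4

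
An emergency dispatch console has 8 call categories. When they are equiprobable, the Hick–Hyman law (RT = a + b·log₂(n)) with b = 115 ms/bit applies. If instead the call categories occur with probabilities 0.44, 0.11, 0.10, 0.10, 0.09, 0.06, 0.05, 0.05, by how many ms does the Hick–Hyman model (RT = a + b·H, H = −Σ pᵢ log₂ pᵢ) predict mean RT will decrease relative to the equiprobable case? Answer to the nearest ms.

The RT saving is b·ΔH. Equiprobable H₀ = log₂(8) = 3.0000 bits; with the given probabilities H = 2.5242 bits.
b·(H₀ − H) = 115 × (3.0000 − 2.5242) = 54.72 ms.

55 ms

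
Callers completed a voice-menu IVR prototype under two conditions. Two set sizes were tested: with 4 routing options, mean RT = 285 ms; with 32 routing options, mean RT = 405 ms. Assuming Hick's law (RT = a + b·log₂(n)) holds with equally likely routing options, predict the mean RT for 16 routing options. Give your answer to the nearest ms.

Solve the two-equation system in a and b:
  b = (405 − 285) / (log₂ 32 − log₂ 4) = 120 / (5 − 2) = 40 ms/bit
  a = 285 − 40 × 2 = 205 ms
Then RT(16) = 205 + 40 × log₂ 16 = 205 + 40 × 4 ≈ 365.000 ms.

365 ms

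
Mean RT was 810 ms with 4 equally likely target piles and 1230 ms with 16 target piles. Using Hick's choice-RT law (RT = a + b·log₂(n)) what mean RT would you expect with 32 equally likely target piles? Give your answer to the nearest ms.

1440 ms

Solve the two-equation system in a and b:
  b = (1230 − 810) / (log₂ 16 − log₂ 4) = 420 / (4 − 2) = 210 ms/bit
  a = 810 − 210 × 2 = 390 ms
Then RT(32) = 390 + 210 × log₂ 32 = 390 + 210 × 5 ≈ 1440.000 ms.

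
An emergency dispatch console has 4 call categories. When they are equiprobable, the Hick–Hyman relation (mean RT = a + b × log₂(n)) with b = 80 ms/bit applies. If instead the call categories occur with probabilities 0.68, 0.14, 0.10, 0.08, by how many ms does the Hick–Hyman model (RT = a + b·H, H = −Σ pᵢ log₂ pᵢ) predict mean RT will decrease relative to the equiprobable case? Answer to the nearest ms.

48 ms

Equiprobable entropy H₀ = log₂ 4 = 2.0000 bits.
Skewed entropy H = −Σ pᵢ log₂ pᵢ = 1.3992 bits.
ΔRT = b·(H₀ − H) = 80 × 0.6008 = 48.07 ms.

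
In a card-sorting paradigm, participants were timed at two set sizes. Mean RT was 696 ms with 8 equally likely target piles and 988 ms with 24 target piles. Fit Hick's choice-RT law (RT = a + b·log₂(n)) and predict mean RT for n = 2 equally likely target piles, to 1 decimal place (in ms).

Solve the two-equation system in a and b:
  b = (988 − 696) / (log₂ 24 − log₂ 8) = 292 / (4.5850 − 3) = 184.231 ms/bit
  a = 696 − 184.231 × 3 = 143.306 ms
Then RT(2) = 143.306 + 184.231 × log₂ 2 = 143.306 + 184.231 × 1 ≈ 327.537 ms.

327.5 ms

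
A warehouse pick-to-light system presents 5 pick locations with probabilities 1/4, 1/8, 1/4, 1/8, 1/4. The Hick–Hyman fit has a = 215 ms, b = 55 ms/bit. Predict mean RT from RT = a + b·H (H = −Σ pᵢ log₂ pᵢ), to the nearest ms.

339 ms

Each term −pᵢ log₂ pᵢ: 0.25·2 + 0.125·3 + 0.25·2 + 0.125·3 + 0.25·2; summed, H = 2.250 bits.
Mean RT = a + bH = 215 + 55·2.250 = 338.75 ms.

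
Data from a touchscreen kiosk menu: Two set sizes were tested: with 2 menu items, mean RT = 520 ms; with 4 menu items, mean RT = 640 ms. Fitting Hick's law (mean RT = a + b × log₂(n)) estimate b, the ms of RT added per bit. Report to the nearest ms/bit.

Slope: b = (640 − 520) / (log₂ 4 − log₂ 2) = 120/1.0000 = 120 ms/bit.

120 ms/bit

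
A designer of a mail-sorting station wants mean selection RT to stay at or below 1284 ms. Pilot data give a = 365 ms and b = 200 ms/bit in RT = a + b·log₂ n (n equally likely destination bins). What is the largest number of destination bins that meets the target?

Information budget: (1284 − 365)/200 = 4.5950 bits, so n ≤ 2^4.5950 = 24.168 → at most 24.

24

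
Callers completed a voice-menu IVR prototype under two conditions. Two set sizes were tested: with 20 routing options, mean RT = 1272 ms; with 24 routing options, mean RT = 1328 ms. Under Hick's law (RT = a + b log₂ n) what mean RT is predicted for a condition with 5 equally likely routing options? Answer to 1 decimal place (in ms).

846.2 ms

Solve the two-equation system in a and b:
  b = (1328 − 1272) / (log₂ 24 − log₂ 20) = 56 / (4.5850 − 4.3219) = 212.900 ms/bit
  a = 1272 − 212.900 × 4.3219 = 351.862 ms
Then RT(5) = 351.862 + 212.900 × log₂ 5 = 351.862 + 212.900 × 2.3219 ≈ 846.200 ms.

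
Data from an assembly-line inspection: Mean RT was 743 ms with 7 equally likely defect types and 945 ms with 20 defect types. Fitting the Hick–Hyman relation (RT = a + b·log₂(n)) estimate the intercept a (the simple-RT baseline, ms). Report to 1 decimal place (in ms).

Slope: b = (945 − 743) / (log₂ 20 − log₂ 7) = 202/1.5146 = 133.371 ms/bit.
a = RT₁ − b·log₂ n₁ = 743 − 133.371 × 2.8074 = 368.581 ms.

368.6 ms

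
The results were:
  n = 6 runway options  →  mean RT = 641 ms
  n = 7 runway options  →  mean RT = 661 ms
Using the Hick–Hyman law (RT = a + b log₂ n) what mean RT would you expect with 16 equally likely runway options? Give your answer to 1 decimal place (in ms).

768.3 ms

Solve the two-equation system in a and b:
  b = (661 − 641) / (log₂ 7 − log₂ 6) = 20 / (2.8074 − 2.5850) = 89.931 ms/bit
  a = 641 − 89.931 × 2.5850 = 408.531 ms
Then RT(16) = 408.531 + 89.931 × log₂ 16 = 408.531 + 89.931 × 4 ≈ 768.256 ms.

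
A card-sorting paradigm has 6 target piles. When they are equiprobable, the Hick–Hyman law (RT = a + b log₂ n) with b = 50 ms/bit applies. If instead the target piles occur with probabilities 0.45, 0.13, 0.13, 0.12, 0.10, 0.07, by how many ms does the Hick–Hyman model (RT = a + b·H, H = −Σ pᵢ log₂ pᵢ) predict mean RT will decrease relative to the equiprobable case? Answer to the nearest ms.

Equiprobable entropy H₀ = log₂ 6 = 2.5850 bits.
Skewed entropy H = −Σ pᵢ log₂ pᵢ = 2.2515 bits.
ΔRT = b·(H₀ − H) = 50 × 0.3335 = 16.67 ms.

17 ms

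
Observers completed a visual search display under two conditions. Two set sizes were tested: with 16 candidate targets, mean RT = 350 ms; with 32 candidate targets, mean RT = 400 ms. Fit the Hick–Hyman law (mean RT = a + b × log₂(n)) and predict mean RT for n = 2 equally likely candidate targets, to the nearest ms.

200 ms

RT is linear in log₂ n, so two points fix the line:
  b = (400 − 350) / (log₂ 32 − log₂ 16) = 50 / (5 − 4) = 50 ms/bit
  a = 350 − 50 × 4 = 150 ms
Then RT(2) = 150 + 50 × log₂ 2 = 150 + 50 × 1 ≈ 200.000 ms.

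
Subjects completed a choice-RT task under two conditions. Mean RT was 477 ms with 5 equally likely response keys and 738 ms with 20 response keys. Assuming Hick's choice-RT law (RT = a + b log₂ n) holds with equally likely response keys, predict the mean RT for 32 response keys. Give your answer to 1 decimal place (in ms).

RT is linear in log₂ n, so two points fix the line:
  b = (738 − 477) / (log₂ 20 − log₂ 5) = 261 / (4.3219 − 2.3219) = 130.500 ms/bit
  a = 477 − 130.500 × 2.3219 = 173.988 ms
Then RT(32) = 173.988 + 130.500 × log₂ 32 = 173.988 + 130.500 × 5 ≈ 826.488 ms.

826.5 ms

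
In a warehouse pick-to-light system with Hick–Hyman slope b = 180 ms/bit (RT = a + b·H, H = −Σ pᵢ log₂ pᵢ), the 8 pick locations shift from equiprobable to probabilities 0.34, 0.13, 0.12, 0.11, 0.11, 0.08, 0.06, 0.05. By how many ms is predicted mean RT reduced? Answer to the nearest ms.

48 ms

Equiprobable entropy H₀ = log₂ 8 = 3.0000 bits.
Skewed entropy H = −Σ pᵢ log₂ pᵢ = 2.7306 bits.
ΔRT = b·(H₀ − H) = 180 × 0.2694 = 48.49 ms.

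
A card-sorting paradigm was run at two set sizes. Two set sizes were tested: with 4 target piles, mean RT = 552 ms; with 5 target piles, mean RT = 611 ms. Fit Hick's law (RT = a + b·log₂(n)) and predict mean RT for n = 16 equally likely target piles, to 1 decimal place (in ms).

RT is linear in log₂ n, so two points fix the line:
  b = (611 − 552) / (log₂ 5 − log₂ 4) = 59 / (2.3219 − 2) = 183.271 ms/bit
  a = 552 − 183.271 × 2 = 185.459 ms
Then RT(16) = 185.459 + 183.271 × log₂ 16 = 185.459 + 183.271 × 4 ≈ 918.541 ms.

918.5 ms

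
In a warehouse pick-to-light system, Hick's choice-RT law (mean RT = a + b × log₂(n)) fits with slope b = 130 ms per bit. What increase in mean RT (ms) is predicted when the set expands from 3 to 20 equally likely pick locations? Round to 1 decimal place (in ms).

355.8 ms

ΔRT = (a + b log₂ n₂) − (a + b log₂ n₁) = b·(log₂ n₂ − log₂ n₁).
log₂(20) − log₂(3) = 4.3219 − 1.5850 = 2.7370.
ΔRT = 130 × 2.7370 = 355.806 ms.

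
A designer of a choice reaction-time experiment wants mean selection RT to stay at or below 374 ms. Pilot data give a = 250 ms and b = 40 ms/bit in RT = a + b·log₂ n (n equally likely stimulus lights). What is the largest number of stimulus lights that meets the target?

40·log₂ n ≤ 374 − 250 = 124, giving log₂ n ≤ 3.1000 and n ≤ 8.574. The largest whole number is 8.

8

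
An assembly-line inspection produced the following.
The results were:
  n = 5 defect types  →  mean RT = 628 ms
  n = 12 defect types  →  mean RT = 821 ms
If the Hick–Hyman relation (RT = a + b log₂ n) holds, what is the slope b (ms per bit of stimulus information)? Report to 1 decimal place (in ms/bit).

152.8 ms/bit

The slope on a log₂ axis is (821 − 628) / (3.5850 − 2.3219) = 152.807 ms/bit.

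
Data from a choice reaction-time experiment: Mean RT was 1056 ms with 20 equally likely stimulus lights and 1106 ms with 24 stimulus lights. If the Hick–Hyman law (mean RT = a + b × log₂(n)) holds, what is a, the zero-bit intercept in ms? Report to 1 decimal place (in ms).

The slope on a log₂ axis is (1106 − 1056) / (4.5850 − 4.3219) = 190.089 ms/bit.
a = RT₁ − b·log₂ n₁ = 1056 − 190.089 × 4.3219 = 234.448 ms.

234.4 ms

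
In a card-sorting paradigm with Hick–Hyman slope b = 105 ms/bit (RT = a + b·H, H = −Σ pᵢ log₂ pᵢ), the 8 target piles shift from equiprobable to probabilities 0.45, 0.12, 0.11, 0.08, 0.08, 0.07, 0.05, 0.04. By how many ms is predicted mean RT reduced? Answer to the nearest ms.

54 ms

The RT saving is b·ΔH. Equiprobable H₀ = log₂(8) = 3.0000 bits; with the given probabilities H = 2.4892 bits.
b·(H₀ − H) = 105 × (3.0000 − 2.4892) = 53.64 ms.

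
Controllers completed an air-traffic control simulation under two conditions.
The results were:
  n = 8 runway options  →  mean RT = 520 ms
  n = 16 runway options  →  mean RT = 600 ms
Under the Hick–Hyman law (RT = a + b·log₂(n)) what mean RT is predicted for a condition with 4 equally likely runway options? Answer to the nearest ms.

440 ms

RT is linear in log₂ n, so two points fix the line:
  b = (600 − 520) / (log₂ 16 − log₂ 8) = 80 / (4 − 3) = 80 ms/bit
  a = 520 − 80 × 3 = 280 ms
Then RT(4) = 280 + 80 × log₂ 4 = 280 + 80 × 2 ≈ 440.000 ms.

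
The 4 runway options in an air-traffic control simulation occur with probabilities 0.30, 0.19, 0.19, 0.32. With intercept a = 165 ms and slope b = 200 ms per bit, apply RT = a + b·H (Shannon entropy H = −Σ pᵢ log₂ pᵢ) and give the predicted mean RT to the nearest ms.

557 ms

H = 0.30·log₂(1/0.30) + 0.19·log₂(1/0.19) + 0.19·log₂(1/0.19) + 0.32·log₂(1/0.32) = 1.9576 bits.
RT = 165 + 200 × 1.9576 = 556.52 ms.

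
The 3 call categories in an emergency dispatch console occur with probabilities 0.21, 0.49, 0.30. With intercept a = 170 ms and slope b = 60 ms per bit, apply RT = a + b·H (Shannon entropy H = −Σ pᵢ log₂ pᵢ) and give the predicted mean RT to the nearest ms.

260 ms

Entropy contributions −pᵢ log₂ pᵢ: 0.4728, 0.5043, 0.5211; sum H = 1.4982 bits.
RT = a + bH = 170 + 60·1.4982 = 259.89 ms.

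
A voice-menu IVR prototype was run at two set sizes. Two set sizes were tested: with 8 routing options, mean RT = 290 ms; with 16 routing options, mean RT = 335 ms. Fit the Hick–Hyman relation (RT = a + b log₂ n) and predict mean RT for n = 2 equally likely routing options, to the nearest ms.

Fit slope and intercept:
  b = (335 − 290) / (log₂ 16 − log₂ 8) = 45 / (4 − 3) = 45 ms/bit
  a = 290 − 45 × 3 = 155 ms
Then RT(2) = 155 + 45 × log₂ 2 = 155 + 45 × 1 ≈ 200.000 ms.

200 ms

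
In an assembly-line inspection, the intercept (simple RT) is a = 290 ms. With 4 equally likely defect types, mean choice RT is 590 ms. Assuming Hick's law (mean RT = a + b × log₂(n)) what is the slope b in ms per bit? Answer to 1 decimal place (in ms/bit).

150.0 ms/bit

log₂(4) = 2 bits.
b = (RT − a)/log₂ n = (590 − 290) / 2 = 150.000 ms/bit.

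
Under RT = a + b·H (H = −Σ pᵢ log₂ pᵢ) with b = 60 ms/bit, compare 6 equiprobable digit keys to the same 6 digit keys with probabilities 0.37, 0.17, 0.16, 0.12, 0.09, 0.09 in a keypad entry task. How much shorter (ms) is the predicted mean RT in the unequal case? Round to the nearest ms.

12 ms

The RT saving is b·ΔH. Equiprobable H₀ = log₂(6) = 2.5850 bits; with the given probabilities H = 2.3807 bits.
b·(H₀ − H) = 60 × (2.5850 − 2.3807) = 12.26 ms.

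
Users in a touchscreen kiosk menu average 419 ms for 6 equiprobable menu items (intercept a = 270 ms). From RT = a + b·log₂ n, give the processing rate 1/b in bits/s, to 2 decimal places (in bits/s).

b = (419 − 270)/log₂ 6 = 149/2.5850 = 57.641 ms per bit = 0.05764 s/bit; the reciprocal is 17.349 bits/s.

17.35 bits/s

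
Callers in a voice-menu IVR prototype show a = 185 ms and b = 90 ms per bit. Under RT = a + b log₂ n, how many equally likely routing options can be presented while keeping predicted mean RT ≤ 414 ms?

90·log₂ n ≤ 414 − 185 = 229, giving log₂ n ≤ 2.5444 and n ≤ 5.834. The largest whole number is 5.

5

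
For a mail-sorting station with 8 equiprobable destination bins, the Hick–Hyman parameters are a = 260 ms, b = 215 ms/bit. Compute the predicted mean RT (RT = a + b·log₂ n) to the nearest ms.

log₂(8) = 3 bits, so RT = 260 + 215 × 3 ≈ 905.000 ms.

905 ms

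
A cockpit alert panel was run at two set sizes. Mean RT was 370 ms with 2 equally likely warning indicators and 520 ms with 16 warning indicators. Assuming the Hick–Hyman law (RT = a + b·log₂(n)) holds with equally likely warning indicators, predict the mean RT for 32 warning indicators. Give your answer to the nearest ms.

RT is linear in log₂ n, so two points fix the line:
  b = (520 − 370) / (log₂ 16 − log₂ 2) = 150 / (4 − 1) = 50 ms/bit
  a = 370 − 50 × 1 = 320 ms
Then RT(32) = 320 + 50 × log₂ 32 = 320 + 50 × 5 ≈ 570.000 ms.

570 ms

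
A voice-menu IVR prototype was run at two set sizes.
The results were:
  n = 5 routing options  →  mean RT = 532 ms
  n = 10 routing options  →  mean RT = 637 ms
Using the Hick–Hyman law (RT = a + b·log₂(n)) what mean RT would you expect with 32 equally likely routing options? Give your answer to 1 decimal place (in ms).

RT is linear in log₂ n, so two points fix the line:
  b = (637 − 532) / (log₂ 10 − log₂ 5) = 105 / (3.3219 − 2.3219) = 105.000 ms/bit
  a = 532 − 105.000 × 2.3219 = 288.198 ms
Then RT(32) = 288.198 + 105.000 × log₂ 32 = 288.198 + 105.000 × 5 ≈ 813.198 ms.

813.2 ms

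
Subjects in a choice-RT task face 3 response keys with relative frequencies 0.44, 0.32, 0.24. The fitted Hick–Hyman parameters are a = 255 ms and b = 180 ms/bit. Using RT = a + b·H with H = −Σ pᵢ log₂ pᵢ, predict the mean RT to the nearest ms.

532 ms

H = 0.44·log₂(1/0.44) + 0.32·log₂(1/0.32) + 0.24·log₂(1/0.24) = 1.5413 bits.
RT = 255 + 180 × 1.5413 = 532.44 ms.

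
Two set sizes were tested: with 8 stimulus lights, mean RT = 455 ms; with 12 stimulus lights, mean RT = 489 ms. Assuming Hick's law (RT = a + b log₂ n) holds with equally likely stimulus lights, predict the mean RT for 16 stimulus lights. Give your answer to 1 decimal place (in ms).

513.1 ms

RT is linear in log₂ n, so two points fix the line:
  b = (489 − 455) / (log₂ 12 − log₂ 8) = 34 / (3.5850 − 3) = 58.123 ms/bit
  a = 455 − 58.123 × 3 = 280.630 ms
Then RT(16) = 280.630 + 58.123 × log₂ 16 = 280.630 + 58.123 × 4 ≈ 513.123 ms.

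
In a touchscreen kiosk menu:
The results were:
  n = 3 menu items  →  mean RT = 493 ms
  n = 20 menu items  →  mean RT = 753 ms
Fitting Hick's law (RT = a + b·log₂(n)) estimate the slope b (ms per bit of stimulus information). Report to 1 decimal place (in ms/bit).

95.0 ms/bit

b = (RT₂ − RT₁)/(log₂ n₂ − log₂ n₁) = (753 − 493)/(4.3219 − 1.5850) = 94.996 ms/bit.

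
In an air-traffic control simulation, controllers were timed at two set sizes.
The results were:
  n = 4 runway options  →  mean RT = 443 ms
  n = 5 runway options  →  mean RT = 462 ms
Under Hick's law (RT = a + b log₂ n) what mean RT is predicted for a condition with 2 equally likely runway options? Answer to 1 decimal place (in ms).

With log₂ n on the abscissa the relation is linear; from the two conditions:
  b = (462 − 443) / (log₂ 5 − log₂ 4) = 19 / (2.3219 − 2) = 59.019 ms/bit
  a = 443 − 59.019 × 2 = 324.961 ms
Then RT(2) = 324.961 + 59.019 × log₂ 2 = 324.961 + 59.019 × 1 ≈ 383.981 ms.

384.0 ms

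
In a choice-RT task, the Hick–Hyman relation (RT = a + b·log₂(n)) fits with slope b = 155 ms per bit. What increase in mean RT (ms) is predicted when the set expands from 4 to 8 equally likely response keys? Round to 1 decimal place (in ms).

ΔRT = (a + b log₂ n₂) − (a + b log₂ n₁) = b·(log₂ n₂ − log₂ n₁).
log₂(8) − log₂(4) = log₂(8/4) = log₂(2) = 1.
ΔRT = 155 × 1.0000 = 155.000 ms.

155.0 ms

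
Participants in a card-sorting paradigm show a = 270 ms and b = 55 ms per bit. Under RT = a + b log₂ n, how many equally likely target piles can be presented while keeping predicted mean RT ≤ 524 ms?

Set 270 + 55·log₂ n ≤ 524 → log₂ n ≤ (524 − 270)/55 = 4.6182.
So n ≤ 2^4.6182 = 24.559; the largest integer n is 24.

24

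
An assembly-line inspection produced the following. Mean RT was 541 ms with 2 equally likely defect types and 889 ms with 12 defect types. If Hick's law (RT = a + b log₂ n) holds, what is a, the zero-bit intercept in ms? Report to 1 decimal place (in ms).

406.4 ms

Slope: b = (889 − 541) / (log₂ 12 − log₂ 2) = 348/2.5850 = 134.625 ms/bit.
Intercept: a = 541 − 134.625·log₂(2) = 406.375 ms.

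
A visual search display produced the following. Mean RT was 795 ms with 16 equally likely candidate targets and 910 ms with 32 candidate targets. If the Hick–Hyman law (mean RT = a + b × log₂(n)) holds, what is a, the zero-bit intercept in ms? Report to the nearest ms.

Slope: b = (910 − 795) / (log₂ 32 − log₂ 16) = 115/1.0000 = 115 ms/bit.
Intercept: a = 795 − 115·log₂(16) = 335.000 ms.

335 ms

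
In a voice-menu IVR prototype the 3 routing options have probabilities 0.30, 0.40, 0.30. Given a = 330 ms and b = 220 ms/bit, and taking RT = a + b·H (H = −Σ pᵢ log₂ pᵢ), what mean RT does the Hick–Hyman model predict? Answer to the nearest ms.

Entropy contributions −pᵢ log₂ pᵢ: 0.5211, 0.5288, 0.5211; sum H = 1.5710 bits.
RT = a + bH = 330 + 220·1.5710 = 675.61 ms.

676 ms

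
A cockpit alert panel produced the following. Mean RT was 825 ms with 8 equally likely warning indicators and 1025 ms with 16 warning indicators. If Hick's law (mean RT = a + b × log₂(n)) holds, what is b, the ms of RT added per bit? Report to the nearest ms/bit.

Slope: b = (1025 − 825) / (log₂ 16 − log₂ 8) = 200/1.0000 = 200 ms/bit.

200 ms/bit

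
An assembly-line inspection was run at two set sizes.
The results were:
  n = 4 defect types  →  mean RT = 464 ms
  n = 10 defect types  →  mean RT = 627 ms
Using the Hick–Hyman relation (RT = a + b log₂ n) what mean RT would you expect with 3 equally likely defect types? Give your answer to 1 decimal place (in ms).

Solve the two-equation system in a and b:
  b = (627 − 464) / (log₂ 10 − log₂ 4) = 163 / (3.3219 − 2) = 123.305 ms/bit
  a = 464 − 123.305 × 2 = 217.391 ms
Then RT(3) = 217.391 + 123.305 × log₂ 3 = 217.391 + 123.305 × 1.5850 ≈ 412.824 ms.

412.8 ms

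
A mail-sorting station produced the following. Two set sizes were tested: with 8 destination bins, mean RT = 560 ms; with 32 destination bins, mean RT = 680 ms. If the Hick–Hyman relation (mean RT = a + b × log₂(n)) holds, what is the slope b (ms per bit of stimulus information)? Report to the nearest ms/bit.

60 ms/bit

b = (RT₂ − RT₁)/(log₂ n₂ − log₂ n₁) = (680 − 560)/(5 − 3) = 60 ms/bit.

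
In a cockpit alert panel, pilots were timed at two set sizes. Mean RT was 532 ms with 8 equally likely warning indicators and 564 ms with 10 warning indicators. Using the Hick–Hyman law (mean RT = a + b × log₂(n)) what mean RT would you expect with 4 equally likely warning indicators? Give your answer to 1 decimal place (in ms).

With log₂ n on the abscissa the relation is linear; from the two conditions:
  b = (564 − 532) / (log₂ 10 − log₂ 8) = 32 / (3.3219 − 3) = 99.401 ms/bit
  a = 532 − 99.401 × 3 = 233.797 ms
Then RT(4) = 233.797 + 99.401 × log₂ 4 = 233.797 + 99.401 × 2 ≈ 432.599 ms.

432.6 ms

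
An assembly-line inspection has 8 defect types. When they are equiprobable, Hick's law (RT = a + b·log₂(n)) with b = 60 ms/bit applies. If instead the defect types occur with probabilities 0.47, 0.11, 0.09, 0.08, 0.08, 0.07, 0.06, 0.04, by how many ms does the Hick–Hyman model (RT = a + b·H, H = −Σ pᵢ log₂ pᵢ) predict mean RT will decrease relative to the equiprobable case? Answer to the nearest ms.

Equiprobable entropy H₀ = log₂ 8 = 3.0000 bits.
Skewed entropy H = −Σ pᵢ log₂ pᵢ = 2.4558 bits.
ΔRT = b·(H₀ − H) = 60 × 0.5442 = 32.65 ms.

33 ms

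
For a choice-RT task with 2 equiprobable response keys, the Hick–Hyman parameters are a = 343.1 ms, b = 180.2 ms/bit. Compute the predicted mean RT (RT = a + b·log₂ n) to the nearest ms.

log₂(2) = 1 bits, so RT = 343.1 + 180.2 × 1 ≈ 523.300 ms.

523 ms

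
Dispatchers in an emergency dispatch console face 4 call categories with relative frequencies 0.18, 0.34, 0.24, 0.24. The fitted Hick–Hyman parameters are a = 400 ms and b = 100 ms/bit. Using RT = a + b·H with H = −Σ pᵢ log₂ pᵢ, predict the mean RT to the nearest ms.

H = 0.18·log₂(1/0.18) + 0.34·log₂(1/0.34) + 0.24·log₂(1/0.24) + 0.24·log₂(1/0.24) = 1.9628 bits.
RT = 400 + 100 × 1.9628 = 596.28 ms.

596 ms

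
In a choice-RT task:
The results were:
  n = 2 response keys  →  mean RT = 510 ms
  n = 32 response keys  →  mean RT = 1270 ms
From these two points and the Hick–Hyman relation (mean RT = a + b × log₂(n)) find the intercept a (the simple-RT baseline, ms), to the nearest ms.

320 ms

The slope on a log₂ axis is (1270 − 510) / (5 − 1) = 190 ms/bit.
Intercept: a = 510 − 190·log₂(2) = 320.000 ms.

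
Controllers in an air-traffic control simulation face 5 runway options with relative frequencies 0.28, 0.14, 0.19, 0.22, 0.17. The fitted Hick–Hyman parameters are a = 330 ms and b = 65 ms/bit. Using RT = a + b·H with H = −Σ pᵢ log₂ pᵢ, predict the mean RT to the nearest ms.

H = 0.28·log₂(1/0.28) + 0.14·log₂(1/0.14) + 0.19·log₂(1/0.19) + 0.22·log₂(1/0.22) + 0.17·log₂(1/0.17) = 2.2817 bits.
RT = 330 + 65 × 2.2817 = 478.31 ms.

478 ms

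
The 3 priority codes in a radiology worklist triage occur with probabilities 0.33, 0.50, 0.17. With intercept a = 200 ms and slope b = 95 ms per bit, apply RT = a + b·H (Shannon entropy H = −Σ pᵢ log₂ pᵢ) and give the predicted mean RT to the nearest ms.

339 ms

Entropy contributions −pᵢ log₂ pᵢ: 0.5278, 0.5000, 0.4346; sum H = 1.4624 bits.
RT = a + bH = 200 + 95·1.4624 = 338.93 ms.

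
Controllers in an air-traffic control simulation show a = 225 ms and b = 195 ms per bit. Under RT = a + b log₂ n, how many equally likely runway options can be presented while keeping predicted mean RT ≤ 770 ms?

6

195·log₂ n ≤ 770 − 225 = 545, giving log₂ n ≤ 2.7949 and n ≤ 6.940. The largest whole number is 6.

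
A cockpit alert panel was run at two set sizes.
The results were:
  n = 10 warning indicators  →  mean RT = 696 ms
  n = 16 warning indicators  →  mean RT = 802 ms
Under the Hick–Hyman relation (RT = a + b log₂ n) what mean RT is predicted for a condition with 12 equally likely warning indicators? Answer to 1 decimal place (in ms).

737.1 ms

Solve the two-equation system in a and b:
  b = (802 − 696) / (log₂ 16 − log₂ 10) = 106 / (4 − 3.3219) = 156.326 ms/bit
  a = 696 − 156.326 × 3.3219 = 176.698 ms
Then RT(12) = 176.698 + 156.326 × log₂ 12 = 176.698 + 156.326 × 3.5850 ≈ 737.119 ms.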